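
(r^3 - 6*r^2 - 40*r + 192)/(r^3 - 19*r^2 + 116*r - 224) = (r + 6)/(r - 7)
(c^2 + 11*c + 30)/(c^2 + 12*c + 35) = (c + 6)/(c + 7)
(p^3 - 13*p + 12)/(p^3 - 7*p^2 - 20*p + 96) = (p - 1)/(p - 8)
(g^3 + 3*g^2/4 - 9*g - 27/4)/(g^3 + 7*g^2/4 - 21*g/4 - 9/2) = (g - 3)/(g - 2)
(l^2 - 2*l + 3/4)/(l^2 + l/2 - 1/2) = (l - 3/2)/(l + 1)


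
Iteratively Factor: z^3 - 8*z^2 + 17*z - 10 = (z - 2)*(z^2 - 6*z + 5) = (z - 2)*(z - 1)*(z - 5)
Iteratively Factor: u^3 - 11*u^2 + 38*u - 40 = (u - 5)*(u^2 - 6*u + 8) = (u - 5)*(u - 2)*(u - 4)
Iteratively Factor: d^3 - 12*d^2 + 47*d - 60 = (d - 3)*(d^2 - 9*d + 20) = (d - 5)*(d - 3)*(d - 4)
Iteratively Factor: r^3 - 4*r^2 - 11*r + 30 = (r + 3)*(r^2 - 7*r + 10) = (r - 2)*(r + 3)*(r - 5)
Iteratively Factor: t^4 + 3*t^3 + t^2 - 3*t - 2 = (t - 1)*(t^3 + 4*t^2 + 5*t + 2) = (t - 1)*(t + 1)*(t^2 + 3*t + 2) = (t - 1)*(t + 1)*(t + 2)*(t + 1)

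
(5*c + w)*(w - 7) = 5*c*w - 35*c + w^2 - 7*w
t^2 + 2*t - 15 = (t - 3)*(t + 5)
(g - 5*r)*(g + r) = g^2 - 4*g*r - 5*r^2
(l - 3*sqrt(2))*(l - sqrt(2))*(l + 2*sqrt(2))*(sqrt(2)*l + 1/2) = sqrt(2)*l^4 - 7*l^3/2 - 11*sqrt(2)*l^2 + 19*l + 6*sqrt(2)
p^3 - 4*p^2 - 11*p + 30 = (p - 5)*(p - 2)*(p + 3)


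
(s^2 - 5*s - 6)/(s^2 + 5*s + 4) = (s - 6)/(s + 4)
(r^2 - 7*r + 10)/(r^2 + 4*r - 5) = (r^2 - 7*r + 10)/(r^2 + 4*r - 5)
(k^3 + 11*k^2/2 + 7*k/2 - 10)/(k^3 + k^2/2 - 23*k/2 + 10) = (2*k + 5)/(2*k - 5)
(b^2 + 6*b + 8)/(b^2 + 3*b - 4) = (b + 2)/(b - 1)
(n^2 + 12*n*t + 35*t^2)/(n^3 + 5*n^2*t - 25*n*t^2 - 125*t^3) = (-n - 7*t)/(-n^2 + 25*t^2)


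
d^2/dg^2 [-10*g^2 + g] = -20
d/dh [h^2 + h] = 2*h + 1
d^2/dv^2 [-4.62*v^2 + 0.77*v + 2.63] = -9.24000000000000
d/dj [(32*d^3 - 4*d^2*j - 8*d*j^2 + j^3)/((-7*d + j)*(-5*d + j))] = (244*d^4 - 624*d^3*j + 205*d^2*j^2 - 24*d*j^3 + j^4)/(1225*d^4 - 840*d^3*j + 214*d^2*j^2 - 24*d*j^3 + j^4)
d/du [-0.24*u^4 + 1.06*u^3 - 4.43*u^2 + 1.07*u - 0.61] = -0.96*u^3 + 3.18*u^2 - 8.86*u + 1.07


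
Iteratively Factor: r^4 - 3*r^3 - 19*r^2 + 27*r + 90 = (r - 5)*(r^3 + 2*r^2 - 9*r - 18) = (r - 5)*(r + 2)*(r^2 - 9) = (r - 5)*(r - 3)*(r + 2)*(r + 3)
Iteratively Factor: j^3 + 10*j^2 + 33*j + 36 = (j + 3)*(j^2 + 7*j + 12) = (j + 3)^2*(j + 4)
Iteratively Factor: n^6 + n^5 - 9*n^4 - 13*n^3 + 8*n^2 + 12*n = (n + 2)*(n^5 - n^4 - 7*n^3 + n^2 + 6*n) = (n - 1)*(n + 2)*(n^4 - 7*n^2 - 6*n) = n*(n - 1)*(n + 2)*(n^3 - 7*n - 6) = n*(n - 3)*(n - 1)*(n + 2)*(n^2 + 3*n + 2) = n*(n - 3)*(n - 1)*(n + 1)*(n + 2)*(n + 2)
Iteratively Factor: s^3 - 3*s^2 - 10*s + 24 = (s + 3)*(s^2 - 6*s + 8) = (s - 2)*(s + 3)*(s - 4)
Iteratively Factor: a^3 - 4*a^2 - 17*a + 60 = (a + 4)*(a^2 - 8*a + 15) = (a - 3)*(a + 4)*(a - 5)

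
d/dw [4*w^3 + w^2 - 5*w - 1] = 12*w^2 + 2*w - 5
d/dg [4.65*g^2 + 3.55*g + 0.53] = 9.3*g + 3.55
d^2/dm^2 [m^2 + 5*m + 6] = 2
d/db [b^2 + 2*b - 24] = 2*b + 2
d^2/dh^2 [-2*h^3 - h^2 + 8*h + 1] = -12*h - 2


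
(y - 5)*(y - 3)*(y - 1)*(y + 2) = y^4 - 7*y^3 + 5*y^2 + 31*y - 30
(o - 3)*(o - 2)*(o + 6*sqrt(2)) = o^3 - 5*o^2 + 6*sqrt(2)*o^2 - 30*sqrt(2)*o + 6*o + 36*sqrt(2)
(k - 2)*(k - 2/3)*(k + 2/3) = k^3 - 2*k^2 - 4*k/9 + 8/9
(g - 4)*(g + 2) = g^2 - 2*g - 8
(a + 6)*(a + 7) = a^2 + 13*a + 42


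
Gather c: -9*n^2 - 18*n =-9*n^2 - 18*n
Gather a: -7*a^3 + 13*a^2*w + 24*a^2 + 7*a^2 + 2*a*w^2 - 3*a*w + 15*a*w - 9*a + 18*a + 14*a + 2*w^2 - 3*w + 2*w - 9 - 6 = -7*a^3 + a^2*(13*w + 31) + a*(2*w^2 + 12*w + 23) + 2*w^2 - w - 15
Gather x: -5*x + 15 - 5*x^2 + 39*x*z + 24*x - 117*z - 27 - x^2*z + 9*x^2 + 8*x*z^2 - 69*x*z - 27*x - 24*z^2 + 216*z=x^2*(4 - z) + x*(8*z^2 - 30*z - 8) - 24*z^2 + 99*z - 12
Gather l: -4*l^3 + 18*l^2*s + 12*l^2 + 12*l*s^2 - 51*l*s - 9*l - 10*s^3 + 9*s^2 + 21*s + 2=-4*l^3 + l^2*(18*s + 12) + l*(12*s^2 - 51*s - 9) - 10*s^3 + 9*s^2 + 21*s + 2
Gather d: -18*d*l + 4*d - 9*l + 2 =d*(4 - 18*l) - 9*l + 2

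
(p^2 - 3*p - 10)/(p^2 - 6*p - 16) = (p - 5)/(p - 8)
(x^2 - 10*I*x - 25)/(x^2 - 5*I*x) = (x - 5*I)/x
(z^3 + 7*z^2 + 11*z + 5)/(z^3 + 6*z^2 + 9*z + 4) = (z + 5)/(z + 4)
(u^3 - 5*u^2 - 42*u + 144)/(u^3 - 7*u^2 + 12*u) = (u^2 - 2*u - 48)/(u*(u - 4))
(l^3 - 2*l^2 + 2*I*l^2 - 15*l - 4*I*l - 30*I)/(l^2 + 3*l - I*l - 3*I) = (l^2 + l*(-5 + 2*I) - 10*I)/(l - I)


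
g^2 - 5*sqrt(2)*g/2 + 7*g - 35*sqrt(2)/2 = (g + 7)*(g - 5*sqrt(2)/2)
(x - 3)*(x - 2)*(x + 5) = x^3 - 19*x + 30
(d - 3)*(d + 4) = d^2 + d - 12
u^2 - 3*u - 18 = (u - 6)*(u + 3)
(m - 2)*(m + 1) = m^2 - m - 2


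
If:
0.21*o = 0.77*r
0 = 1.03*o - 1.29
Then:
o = 1.25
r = 0.34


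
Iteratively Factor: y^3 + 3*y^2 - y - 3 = (y - 1)*(y^2 + 4*y + 3) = (y - 1)*(y + 3)*(y + 1)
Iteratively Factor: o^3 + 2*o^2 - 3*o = (o)*(o^2 + 2*o - 3) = o*(o - 1)*(o + 3)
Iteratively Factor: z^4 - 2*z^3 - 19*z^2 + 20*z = (z)*(z^3 - 2*z^2 - 19*z + 20) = z*(z + 4)*(z^2 - 6*z + 5) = z*(z - 1)*(z + 4)*(z - 5)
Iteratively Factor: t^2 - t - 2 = (t - 2)*(t + 1)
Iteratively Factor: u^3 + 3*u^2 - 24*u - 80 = (u + 4)*(u^2 - u - 20) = (u + 4)^2*(u - 5)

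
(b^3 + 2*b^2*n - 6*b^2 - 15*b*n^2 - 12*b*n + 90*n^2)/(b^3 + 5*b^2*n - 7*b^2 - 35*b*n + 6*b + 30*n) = (b - 3*n)/(b - 1)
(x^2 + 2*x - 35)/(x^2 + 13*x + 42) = (x - 5)/(x + 6)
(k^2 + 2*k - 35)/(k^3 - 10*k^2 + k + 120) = (k + 7)/(k^2 - 5*k - 24)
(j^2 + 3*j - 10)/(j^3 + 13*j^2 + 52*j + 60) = (j - 2)/(j^2 + 8*j + 12)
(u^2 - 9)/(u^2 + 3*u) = (u - 3)/u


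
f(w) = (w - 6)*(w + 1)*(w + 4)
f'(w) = (w - 6)*(w + 1) + (w - 6)*(w + 4) + (w + 1)*(w + 4) = 3*w^2 - 2*w - 26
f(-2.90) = 18.60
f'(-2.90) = 5.03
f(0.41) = -34.76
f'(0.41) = -26.32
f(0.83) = -45.70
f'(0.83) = -25.59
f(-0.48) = -11.86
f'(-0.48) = -24.35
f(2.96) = -83.79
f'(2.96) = -5.64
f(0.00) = -24.00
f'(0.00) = -26.00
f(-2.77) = 19.09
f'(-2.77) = 2.56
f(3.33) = -84.74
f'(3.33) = 0.61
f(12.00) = 1248.00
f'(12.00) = 382.00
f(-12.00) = -1584.00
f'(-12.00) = 430.00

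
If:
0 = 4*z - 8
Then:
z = 2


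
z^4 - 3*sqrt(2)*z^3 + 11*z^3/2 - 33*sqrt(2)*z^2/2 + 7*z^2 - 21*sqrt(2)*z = z*(z + 2)*(z + 7/2)*(z - 3*sqrt(2))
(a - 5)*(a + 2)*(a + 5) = a^3 + 2*a^2 - 25*a - 50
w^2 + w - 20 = (w - 4)*(w + 5)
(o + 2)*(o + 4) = o^2 + 6*o + 8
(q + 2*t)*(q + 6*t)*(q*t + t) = q^3*t + 8*q^2*t^2 + q^2*t + 12*q*t^3 + 8*q*t^2 + 12*t^3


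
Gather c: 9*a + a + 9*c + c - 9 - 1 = 10*a + 10*c - 10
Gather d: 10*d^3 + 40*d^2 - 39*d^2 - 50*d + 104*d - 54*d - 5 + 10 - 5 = 10*d^3 + d^2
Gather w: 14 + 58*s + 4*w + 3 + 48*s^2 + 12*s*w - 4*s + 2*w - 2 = 48*s^2 + 54*s + w*(12*s + 6) + 15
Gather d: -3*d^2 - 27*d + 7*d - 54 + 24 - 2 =-3*d^2 - 20*d - 32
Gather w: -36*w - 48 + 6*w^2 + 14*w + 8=6*w^2 - 22*w - 40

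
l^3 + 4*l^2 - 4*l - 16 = (l - 2)*(l + 2)*(l + 4)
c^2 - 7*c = c*(c - 7)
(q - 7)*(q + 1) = q^2 - 6*q - 7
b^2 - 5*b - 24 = (b - 8)*(b + 3)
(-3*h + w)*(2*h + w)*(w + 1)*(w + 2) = -6*h^2*w^2 - 18*h^2*w - 12*h^2 - h*w^3 - 3*h*w^2 - 2*h*w + w^4 + 3*w^3 + 2*w^2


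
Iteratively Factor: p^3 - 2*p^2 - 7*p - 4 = (p + 1)*(p^2 - 3*p - 4) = (p + 1)^2*(p - 4)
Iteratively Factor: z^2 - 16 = (z - 4)*(z + 4)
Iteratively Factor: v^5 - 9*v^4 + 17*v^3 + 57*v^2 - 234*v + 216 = (v - 4)*(v^4 - 5*v^3 - 3*v^2 + 45*v - 54) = (v - 4)*(v + 3)*(v^3 - 8*v^2 + 21*v - 18) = (v - 4)*(v - 3)*(v + 3)*(v^2 - 5*v + 6) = (v - 4)*(v - 3)^2*(v + 3)*(v - 2)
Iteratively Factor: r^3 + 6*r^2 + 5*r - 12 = (r + 3)*(r^2 + 3*r - 4) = (r - 1)*(r + 3)*(r + 4)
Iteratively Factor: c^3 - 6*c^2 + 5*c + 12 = (c - 4)*(c^2 - 2*c - 3) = (c - 4)*(c - 3)*(c + 1)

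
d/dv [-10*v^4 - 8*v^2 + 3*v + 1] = -40*v^3 - 16*v + 3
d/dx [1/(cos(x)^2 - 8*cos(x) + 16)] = 2*sin(x)/(cos(x) - 4)^3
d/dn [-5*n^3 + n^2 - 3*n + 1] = -15*n^2 + 2*n - 3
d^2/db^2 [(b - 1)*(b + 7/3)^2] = 6*b + 22/3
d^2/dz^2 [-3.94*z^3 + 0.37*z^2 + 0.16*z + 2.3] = 0.74 - 23.64*z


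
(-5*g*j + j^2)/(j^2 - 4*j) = (-5*g + j)/(j - 4)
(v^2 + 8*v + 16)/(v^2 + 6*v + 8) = (v + 4)/(v + 2)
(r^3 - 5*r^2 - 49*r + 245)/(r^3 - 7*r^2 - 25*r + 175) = (r + 7)/(r + 5)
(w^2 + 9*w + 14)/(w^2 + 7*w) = (w + 2)/w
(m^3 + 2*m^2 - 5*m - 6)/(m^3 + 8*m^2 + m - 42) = (m + 1)/(m + 7)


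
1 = 1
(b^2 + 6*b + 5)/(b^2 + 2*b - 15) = (b + 1)/(b - 3)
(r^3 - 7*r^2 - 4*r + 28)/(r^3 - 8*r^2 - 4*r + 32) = (r - 7)/(r - 8)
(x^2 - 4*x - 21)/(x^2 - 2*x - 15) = (x - 7)/(x - 5)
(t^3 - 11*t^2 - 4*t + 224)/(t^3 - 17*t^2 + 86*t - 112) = (t + 4)/(t - 2)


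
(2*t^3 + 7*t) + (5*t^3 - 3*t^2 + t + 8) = 7*t^3 - 3*t^2 + 8*t + 8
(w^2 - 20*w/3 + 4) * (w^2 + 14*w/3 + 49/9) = w^4 - 2*w^3 - 65*w^2/3 - 476*w/27 + 196/9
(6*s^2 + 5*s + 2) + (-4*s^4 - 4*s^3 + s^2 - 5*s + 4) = -4*s^4 - 4*s^3 + 7*s^2 + 6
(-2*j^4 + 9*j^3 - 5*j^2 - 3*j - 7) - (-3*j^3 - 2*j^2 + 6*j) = -2*j^4 + 12*j^3 - 3*j^2 - 9*j - 7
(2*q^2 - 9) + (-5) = 2*q^2 - 14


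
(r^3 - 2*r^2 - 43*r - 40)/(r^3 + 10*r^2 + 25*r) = (r^2 - 7*r - 8)/(r*(r + 5))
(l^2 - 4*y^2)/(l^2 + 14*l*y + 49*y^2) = (l^2 - 4*y^2)/(l^2 + 14*l*y + 49*y^2)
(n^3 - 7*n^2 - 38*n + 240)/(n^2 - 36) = (n^2 - 13*n + 40)/(n - 6)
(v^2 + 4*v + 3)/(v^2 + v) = (v + 3)/v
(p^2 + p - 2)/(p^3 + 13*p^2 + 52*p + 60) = (p - 1)/(p^2 + 11*p + 30)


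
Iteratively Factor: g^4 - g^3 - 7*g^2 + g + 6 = (g - 3)*(g^3 + 2*g^2 - g - 2) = (g - 3)*(g - 1)*(g^2 + 3*g + 2) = (g - 3)*(g - 1)*(g + 2)*(g + 1)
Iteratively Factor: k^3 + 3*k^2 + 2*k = (k + 1)*(k^2 + 2*k) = (k + 1)*(k + 2)*(k)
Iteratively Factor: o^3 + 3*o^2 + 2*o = (o + 1)*(o^2 + 2*o) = (o + 1)*(o + 2)*(o)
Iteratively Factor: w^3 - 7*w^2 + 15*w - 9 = (w - 1)*(w^2 - 6*w + 9) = (w - 3)*(w - 1)*(w - 3)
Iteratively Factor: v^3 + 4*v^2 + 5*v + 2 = (v + 1)*(v^2 + 3*v + 2) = (v + 1)*(v + 2)*(v + 1)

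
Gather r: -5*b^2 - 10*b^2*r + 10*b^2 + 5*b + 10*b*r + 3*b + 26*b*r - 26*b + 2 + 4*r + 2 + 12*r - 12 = 5*b^2 - 18*b + r*(-10*b^2 + 36*b + 16) - 8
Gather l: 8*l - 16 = 8*l - 16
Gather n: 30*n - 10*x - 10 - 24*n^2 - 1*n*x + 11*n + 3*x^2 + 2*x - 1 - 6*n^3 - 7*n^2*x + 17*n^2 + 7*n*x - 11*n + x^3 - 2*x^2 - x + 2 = -6*n^3 + n^2*(-7*x - 7) + n*(6*x + 30) + x^3 + x^2 - 9*x - 9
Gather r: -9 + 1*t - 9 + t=2*t - 18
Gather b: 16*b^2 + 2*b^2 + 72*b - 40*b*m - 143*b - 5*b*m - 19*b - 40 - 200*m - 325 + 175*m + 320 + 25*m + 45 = 18*b^2 + b*(-45*m - 90)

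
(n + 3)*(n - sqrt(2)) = n^2 - sqrt(2)*n + 3*n - 3*sqrt(2)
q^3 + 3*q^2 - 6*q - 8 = (q - 2)*(q + 1)*(q + 4)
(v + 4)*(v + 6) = v^2 + 10*v + 24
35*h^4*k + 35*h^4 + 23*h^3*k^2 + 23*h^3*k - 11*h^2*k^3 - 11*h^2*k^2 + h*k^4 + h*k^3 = (-7*h + k)*(-5*h + k)*(h + k)*(h*k + h)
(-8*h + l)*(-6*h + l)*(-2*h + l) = -96*h^3 + 76*h^2*l - 16*h*l^2 + l^3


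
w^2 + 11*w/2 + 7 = (w + 2)*(w + 7/2)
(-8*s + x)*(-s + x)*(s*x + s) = 8*s^3*x + 8*s^3 - 9*s^2*x^2 - 9*s^2*x + s*x^3 + s*x^2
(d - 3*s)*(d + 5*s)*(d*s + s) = d^3*s + 2*d^2*s^2 + d^2*s - 15*d*s^3 + 2*d*s^2 - 15*s^3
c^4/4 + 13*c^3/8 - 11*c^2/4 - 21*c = c*(c/4 + 1)*(c - 7/2)*(c + 6)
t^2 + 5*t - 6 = (t - 1)*(t + 6)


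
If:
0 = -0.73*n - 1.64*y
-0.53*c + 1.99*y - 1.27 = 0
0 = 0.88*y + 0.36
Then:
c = -3.93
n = 0.92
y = -0.41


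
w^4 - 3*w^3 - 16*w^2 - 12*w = w*(w - 6)*(w + 1)*(w + 2)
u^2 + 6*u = u*(u + 6)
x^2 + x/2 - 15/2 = (x - 5/2)*(x + 3)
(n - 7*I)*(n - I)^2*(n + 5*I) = n^4 - 4*I*n^3 + 30*n^2 - 68*I*n - 35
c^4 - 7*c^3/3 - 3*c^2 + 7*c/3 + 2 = (c - 3)*(c - 1)*(c + 2/3)*(c + 1)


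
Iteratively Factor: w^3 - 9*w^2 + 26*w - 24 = (w - 3)*(w^2 - 6*w + 8) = (w - 3)*(w - 2)*(w - 4)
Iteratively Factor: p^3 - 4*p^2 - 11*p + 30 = (p + 3)*(p^2 - 7*p + 10) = (p - 5)*(p + 3)*(p - 2)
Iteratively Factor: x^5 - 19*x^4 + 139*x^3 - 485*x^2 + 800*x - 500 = (x - 2)*(x^4 - 17*x^3 + 105*x^2 - 275*x + 250) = (x - 2)^2*(x^3 - 15*x^2 + 75*x - 125) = (x - 5)*(x - 2)^2*(x^2 - 10*x + 25) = (x - 5)^2*(x - 2)^2*(x - 5)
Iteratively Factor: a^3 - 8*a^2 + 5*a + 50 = (a - 5)*(a^2 - 3*a - 10) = (a - 5)^2*(a + 2)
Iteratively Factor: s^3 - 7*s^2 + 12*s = (s - 4)*(s^2 - 3*s) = s*(s - 4)*(s - 3)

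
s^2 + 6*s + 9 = (s + 3)^2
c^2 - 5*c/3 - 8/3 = (c - 8/3)*(c + 1)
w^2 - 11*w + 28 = (w - 7)*(w - 4)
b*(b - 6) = b^2 - 6*b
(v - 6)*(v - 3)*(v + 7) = v^3 - 2*v^2 - 45*v + 126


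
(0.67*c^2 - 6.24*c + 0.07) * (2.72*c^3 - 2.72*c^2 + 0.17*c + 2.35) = 1.8224*c^5 - 18.7952*c^4 + 17.2771*c^3 + 0.3233*c^2 - 14.6521*c + 0.1645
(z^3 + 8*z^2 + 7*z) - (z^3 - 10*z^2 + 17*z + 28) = 18*z^2 - 10*z - 28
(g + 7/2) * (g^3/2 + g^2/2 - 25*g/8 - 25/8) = g^4/2 + 9*g^3/4 - 11*g^2/8 - 225*g/16 - 175/16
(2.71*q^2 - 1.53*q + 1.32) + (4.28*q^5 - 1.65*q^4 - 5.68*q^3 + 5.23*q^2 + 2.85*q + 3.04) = 4.28*q^5 - 1.65*q^4 - 5.68*q^3 + 7.94*q^2 + 1.32*q + 4.36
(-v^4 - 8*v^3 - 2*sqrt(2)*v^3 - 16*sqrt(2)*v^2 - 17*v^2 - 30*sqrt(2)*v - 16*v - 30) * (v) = -v^5 - 8*v^4 - 2*sqrt(2)*v^4 - 16*sqrt(2)*v^3 - 17*v^3 - 30*sqrt(2)*v^2 - 16*v^2 - 30*v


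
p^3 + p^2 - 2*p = p*(p - 1)*(p + 2)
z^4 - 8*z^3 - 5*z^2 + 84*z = z*(z - 7)*(z - 4)*(z + 3)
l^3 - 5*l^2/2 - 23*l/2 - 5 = (l - 5)*(l + 1/2)*(l + 2)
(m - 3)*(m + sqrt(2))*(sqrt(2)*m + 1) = sqrt(2)*m^3 - 3*sqrt(2)*m^2 + 3*m^2 - 9*m + sqrt(2)*m - 3*sqrt(2)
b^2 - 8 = (b - 2*sqrt(2))*(b + 2*sqrt(2))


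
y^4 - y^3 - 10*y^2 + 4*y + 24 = (y - 3)*(y - 2)*(y + 2)^2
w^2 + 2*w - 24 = (w - 4)*(w + 6)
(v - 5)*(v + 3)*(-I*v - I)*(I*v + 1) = v^4 - v^3 - I*v^3 - 17*v^2 + I*v^2 - 15*v + 17*I*v + 15*I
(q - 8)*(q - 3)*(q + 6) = q^3 - 5*q^2 - 42*q + 144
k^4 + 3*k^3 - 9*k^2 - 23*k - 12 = (k - 3)*(k + 1)^2*(k + 4)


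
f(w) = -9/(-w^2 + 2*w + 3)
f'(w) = -9*(2*w - 2)/(-w^2 + 2*w + 3)^2 = 18*(1 - w)/(-w^2 + 2*w + 3)^2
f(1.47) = -2.38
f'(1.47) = -0.59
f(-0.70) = -8.11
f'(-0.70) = 24.84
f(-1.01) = 224.44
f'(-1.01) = 22499.86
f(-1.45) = 4.49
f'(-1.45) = 11.00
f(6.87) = 0.30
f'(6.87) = -0.11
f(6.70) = 0.32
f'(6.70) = -0.13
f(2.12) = -3.28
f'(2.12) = -2.67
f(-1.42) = 4.85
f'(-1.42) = 12.64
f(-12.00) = 0.05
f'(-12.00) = 0.01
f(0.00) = -3.00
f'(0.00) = 2.00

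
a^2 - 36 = (a - 6)*(a + 6)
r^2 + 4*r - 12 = (r - 2)*(r + 6)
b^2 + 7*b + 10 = (b + 2)*(b + 5)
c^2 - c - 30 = (c - 6)*(c + 5)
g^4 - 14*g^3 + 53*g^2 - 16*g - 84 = (g - 7)*(g - 6)*(g - 2)*(g + 1)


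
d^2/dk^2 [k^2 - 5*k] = 2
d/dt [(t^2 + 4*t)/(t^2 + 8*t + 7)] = 2*(2*t^2 + 7*t + 14)/(t^4 + 16*t^3 + 78*t^2 + 112*t + 49)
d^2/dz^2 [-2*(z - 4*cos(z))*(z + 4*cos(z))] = 128*sin(z)^2 - 68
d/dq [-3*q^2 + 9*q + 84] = 9 - 6*q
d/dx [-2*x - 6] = -2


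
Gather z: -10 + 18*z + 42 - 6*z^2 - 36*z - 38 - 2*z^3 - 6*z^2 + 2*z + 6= -2*z^3 - 12*z^2 - 16*z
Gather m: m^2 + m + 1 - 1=m^2 + m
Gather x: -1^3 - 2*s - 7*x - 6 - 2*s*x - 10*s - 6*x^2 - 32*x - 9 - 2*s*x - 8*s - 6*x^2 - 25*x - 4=-20*s - 12*x^2 + x*(-4*s - 64) - 20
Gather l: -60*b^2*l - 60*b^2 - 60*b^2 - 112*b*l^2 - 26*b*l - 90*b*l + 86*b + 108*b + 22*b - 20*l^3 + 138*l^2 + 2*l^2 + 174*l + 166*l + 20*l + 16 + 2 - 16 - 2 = -120*b^2 + 216*b - 20*l^3 + l^2*(140 - 112*b) + l*(-60*b^2 - 116*b + 360)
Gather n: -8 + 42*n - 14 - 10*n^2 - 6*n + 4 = -10*n^2 + 36*n - 18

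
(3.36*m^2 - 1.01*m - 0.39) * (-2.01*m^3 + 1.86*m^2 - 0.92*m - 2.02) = -6.7536*m^5 + 8.2797*m^4 - 4.1859*m^3 - 6.5834*m^2 + 2.399*m + 0.7878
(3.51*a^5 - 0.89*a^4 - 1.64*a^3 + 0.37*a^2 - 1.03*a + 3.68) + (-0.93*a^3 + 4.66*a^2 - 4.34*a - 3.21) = 3.51*a^5 - 0.89*a^4 - 2.57*a^3 + 5.03*a^2 - 5.37*a + 0.47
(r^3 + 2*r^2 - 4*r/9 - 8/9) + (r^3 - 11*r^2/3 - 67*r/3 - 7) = 2*r^3 - 5*r^2/3 - 205*r/9 - 71/9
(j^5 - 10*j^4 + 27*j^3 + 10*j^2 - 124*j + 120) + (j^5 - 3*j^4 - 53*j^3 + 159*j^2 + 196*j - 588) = 2*j^5 - 13*j^4 - 26*j^3 + 169*j^2 + 72*j - 468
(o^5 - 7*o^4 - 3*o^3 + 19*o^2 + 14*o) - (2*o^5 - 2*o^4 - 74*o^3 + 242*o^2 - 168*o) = -o^5 - 5*o^4 + 71*o^3 - 223*o^2 + 182*o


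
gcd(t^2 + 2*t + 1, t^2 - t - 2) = t + 1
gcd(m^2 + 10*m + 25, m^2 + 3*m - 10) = m + 5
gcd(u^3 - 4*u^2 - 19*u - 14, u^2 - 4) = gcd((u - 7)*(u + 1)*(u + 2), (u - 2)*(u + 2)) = u + 2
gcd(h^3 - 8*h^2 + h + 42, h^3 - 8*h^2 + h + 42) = h^3 - 8*h^2 + h + 42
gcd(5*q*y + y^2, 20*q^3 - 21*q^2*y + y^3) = 5*q + y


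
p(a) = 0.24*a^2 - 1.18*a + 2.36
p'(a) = 0.48*a - 1.18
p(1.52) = 1.12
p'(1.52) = -0.45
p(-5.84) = 17.44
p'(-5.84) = -3.98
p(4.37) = 1.79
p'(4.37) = 0.92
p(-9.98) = 38.04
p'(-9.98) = -5.97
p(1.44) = 1.16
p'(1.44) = -0.49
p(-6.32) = 19.40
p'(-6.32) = -4.21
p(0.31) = 2.02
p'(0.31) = -1.03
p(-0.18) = 2.58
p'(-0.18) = -1.27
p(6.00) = 3.92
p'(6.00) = 1.70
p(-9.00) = 32.42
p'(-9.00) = -5.50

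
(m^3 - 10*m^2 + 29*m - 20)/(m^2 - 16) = (m^2 - 6*m + 5)/(m + 4)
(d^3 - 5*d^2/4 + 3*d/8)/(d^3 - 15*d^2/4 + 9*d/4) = (d - 1/2)/(d - 3)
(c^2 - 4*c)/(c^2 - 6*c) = (c - 4)/(c - 6)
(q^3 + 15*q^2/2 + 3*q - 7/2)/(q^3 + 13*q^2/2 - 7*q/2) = (q + 1)/q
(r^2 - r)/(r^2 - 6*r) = (r - 1)/(r - 6)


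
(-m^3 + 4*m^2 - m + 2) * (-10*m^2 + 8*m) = 10*m^5 - 48*m^4 + 42*m^3 - 28*m^2 + 16*m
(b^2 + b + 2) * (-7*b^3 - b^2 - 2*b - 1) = -7*b^5 - 8*b^4 - 17*b^3 - 5*b^2 - 5*b - 2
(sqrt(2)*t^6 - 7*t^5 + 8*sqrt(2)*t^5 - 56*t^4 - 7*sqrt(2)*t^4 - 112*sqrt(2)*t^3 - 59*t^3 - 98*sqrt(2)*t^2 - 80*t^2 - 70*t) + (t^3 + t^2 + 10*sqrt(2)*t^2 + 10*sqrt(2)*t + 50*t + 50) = sqrt(2)*t^6 - 7*t^5 + 8*sqrt(2)*t^5 - 56*t^4 - 7*sqrt(2)*t^4 - 112*sqrt(2)*t^3 - 58*t^3 - 88*sqrt(2)*t^2 - 79*t^2 - 20*t + 10*sqrt(2)*t + 50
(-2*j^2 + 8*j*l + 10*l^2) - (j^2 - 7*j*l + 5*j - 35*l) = -3*j^2 + 15*j*l - 5*j + 10*l^2 + 35*l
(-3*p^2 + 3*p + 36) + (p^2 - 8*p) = -2*p^2 - 5*p + 36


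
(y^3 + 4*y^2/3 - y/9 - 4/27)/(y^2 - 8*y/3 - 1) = (y^2 + y - 4/9)/(y - 3)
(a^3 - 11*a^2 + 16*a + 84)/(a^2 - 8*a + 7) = (a^2 - 4*a - 12)/(a - 1)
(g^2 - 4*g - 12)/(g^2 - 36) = (g + 2)/(g + 6)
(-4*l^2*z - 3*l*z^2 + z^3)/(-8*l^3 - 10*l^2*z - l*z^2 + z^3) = z/(2*l + z)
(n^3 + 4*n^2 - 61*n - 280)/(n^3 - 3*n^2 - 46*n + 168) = (n^2 - 3*n - 40)/(n^2 - 10*n + 24)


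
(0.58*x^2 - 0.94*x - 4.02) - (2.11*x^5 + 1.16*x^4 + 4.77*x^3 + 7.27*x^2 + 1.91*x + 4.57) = -2.11*x^5 - 1.16*x^4 - 4.77*x^3 - 6.69*x^2 - 2.85*x - 8.59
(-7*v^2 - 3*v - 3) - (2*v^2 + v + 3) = -9*v^2 - 4*v - 6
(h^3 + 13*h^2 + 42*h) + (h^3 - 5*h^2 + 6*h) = 2*h^3 + 8*h^2 + 48*h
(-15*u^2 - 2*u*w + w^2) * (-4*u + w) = 60*u^3 - 7*u^2*w - 6*u*w^2 + w^3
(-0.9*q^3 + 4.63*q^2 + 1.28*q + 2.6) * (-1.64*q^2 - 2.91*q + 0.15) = 1.476*q^5 - 4.9742*q^4 - 15.7075*q^3 - 7.2943*q^2 - 7.374*q + 0.39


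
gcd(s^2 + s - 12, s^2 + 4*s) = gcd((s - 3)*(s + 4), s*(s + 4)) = s + 4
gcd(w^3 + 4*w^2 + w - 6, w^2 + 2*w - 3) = w^2 + 2*w - 3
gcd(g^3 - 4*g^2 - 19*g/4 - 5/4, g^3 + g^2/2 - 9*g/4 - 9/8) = g + 1/2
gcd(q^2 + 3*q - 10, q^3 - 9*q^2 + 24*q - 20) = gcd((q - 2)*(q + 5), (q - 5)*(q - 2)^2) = q - 2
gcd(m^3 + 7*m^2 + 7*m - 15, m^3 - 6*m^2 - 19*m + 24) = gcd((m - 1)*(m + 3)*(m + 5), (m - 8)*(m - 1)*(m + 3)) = m^2 + 2*m - 3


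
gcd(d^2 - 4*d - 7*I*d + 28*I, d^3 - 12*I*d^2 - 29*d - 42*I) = d - 7*I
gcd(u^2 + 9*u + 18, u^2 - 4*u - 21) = u + 3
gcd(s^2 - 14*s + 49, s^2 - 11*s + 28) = s - 7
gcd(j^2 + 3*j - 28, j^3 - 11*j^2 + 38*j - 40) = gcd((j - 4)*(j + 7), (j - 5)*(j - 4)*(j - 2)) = j - 4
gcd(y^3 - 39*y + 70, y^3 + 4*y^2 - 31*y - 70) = y^2 + 2*y - 35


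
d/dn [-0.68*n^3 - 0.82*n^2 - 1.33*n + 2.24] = -2.04*n^2 - 1.64*n - 1.33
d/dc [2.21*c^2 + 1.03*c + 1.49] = 4.42*c + 1.03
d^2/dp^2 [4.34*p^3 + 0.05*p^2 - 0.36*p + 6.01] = 26.04*p + 0.1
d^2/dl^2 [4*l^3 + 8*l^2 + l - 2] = 24*l + 16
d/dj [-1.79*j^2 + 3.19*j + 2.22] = 3.19 - 3.58*j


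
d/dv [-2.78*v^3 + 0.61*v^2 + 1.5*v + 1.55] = -8.34*v^2 + 1.22*v + 1.5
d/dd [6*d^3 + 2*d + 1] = 18*d^2 + 2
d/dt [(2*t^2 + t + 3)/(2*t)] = 1 - 3/(2*t^2)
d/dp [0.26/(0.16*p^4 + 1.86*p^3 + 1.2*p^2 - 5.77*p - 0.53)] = (-0.1664*p^3 - 1.4508*p^2 - 0.624*p + 1.5002)/(0.16*p^4 + 1.86*p^3 + 1.2*p^2 - 5.77*p - 0.53)^2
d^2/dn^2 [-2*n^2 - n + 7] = -4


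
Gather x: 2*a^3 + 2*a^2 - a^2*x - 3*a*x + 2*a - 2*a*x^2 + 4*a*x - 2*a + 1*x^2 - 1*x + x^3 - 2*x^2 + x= 2*a^3 + 2*a^2 + x^3 + x^2*(-2*a - 1) + x*(-a^2 + a)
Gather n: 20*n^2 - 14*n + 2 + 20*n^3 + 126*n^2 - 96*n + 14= 20*n^3 + 146*n^2 - 110*n + 16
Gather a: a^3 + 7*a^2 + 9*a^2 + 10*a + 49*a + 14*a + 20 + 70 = a^3 + 16*a^2 + 73*a + 90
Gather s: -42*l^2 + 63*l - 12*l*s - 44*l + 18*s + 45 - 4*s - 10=-42*l^2 + 19*l + s*(14 - 12*l) + 35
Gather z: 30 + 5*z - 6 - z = 4*z + 24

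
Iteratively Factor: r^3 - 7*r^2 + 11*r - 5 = (r - 5)*(r^2 - 2*r + 1) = (r - 5)*(r - 1)*(r - 1)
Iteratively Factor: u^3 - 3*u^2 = (u)*(u^2 - 3*u) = u*(u - 3)*(u)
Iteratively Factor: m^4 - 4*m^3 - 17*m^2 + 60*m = (m)*(m^3 - 4*m^2 - 17*m + 60) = m*(m - 3)*(m^2 - m - 20) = m*(m - 5)*(m - 3)*(m + 4)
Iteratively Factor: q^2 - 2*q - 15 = (q - 5)*(q + 3)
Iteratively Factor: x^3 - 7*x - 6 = (x - 3)*(x^2 + 3*x + 2) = (x - 3)*(x + 2)*(x + 1)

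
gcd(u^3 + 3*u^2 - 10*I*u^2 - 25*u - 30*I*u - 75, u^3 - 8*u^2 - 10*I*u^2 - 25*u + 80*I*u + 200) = u^2 - 10*I*u - 25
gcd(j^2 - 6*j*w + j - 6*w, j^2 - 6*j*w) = -j + 6*w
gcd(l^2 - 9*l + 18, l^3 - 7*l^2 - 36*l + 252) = l - 6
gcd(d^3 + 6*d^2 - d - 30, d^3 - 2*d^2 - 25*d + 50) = d^2 + 3*d - 10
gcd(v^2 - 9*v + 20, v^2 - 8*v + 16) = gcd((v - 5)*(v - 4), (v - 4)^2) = v - 4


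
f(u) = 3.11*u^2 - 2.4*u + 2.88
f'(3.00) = 16.26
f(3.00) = 23.67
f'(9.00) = 53.58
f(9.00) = 233.19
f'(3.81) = 21.30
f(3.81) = 38.88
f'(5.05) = 29.01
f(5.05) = 70.07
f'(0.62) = 1.46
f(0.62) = 2.59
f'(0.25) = -0.84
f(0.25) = 2.47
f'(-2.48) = -17.83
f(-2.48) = 27.96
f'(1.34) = 5.93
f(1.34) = 5.25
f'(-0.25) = -3.96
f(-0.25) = 3.67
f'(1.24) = 5.31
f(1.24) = 4.69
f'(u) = 6.22*u - 2.4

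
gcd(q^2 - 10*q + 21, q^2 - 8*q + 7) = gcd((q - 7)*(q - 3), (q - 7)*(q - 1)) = q - 7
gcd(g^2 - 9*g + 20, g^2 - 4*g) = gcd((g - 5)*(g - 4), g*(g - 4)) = g - 4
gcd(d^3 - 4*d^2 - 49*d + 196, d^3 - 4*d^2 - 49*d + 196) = d^3 - 4*d^2 - 49*d + 196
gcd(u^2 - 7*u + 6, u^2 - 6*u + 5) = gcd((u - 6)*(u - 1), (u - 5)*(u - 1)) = u - 1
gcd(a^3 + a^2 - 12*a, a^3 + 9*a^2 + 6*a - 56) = a + 4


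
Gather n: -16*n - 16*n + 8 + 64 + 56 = 128 - 32*n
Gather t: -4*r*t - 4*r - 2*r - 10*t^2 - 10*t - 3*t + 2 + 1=-6*r - 10*t^2 + t*(-4*r - 13) + 3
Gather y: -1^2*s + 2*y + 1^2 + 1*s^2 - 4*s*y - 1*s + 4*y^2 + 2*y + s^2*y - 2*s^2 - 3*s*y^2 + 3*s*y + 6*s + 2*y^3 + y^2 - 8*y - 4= -s^2 + 4*s + 2*y^3 + y^2*(5 - 3*s) + y*(s^2 - s - 4) - 3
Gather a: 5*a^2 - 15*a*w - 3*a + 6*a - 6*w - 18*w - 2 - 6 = 5*a^2 + a*(3 - 15*w) - 24*w - 8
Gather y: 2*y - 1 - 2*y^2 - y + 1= -2*y^2 + y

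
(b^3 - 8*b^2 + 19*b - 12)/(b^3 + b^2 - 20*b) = (b^2 - 4*b + 3)/(b*(b + 5))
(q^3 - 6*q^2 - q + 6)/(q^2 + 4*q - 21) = (q^3 - 6*q^2 - q + 6)/(q^2 + 4*q - 21)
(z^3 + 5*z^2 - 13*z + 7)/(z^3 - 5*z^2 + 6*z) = (z^3 + 5*z^2 - 13*z + 7)/(z*(z^2 - 5*z + 6))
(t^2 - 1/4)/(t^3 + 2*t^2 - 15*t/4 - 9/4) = (2*t - 1)/(2*t^2 + 3*t - 9)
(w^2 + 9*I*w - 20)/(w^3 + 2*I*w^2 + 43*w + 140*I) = 1/(w - 7*I)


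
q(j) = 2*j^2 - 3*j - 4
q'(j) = 4*j - 3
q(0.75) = -5.12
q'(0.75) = 0.00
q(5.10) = 32.72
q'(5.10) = 17.40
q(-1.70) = 6.88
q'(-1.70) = -9.80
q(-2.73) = 19.10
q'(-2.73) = -13.92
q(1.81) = -2.88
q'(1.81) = 4.24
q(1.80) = -2.92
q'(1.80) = 4.20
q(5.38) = 37.75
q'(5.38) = 18.52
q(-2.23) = 12.64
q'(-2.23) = -11.92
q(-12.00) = 320.00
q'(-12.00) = -51.00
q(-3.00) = 23.00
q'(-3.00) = -15.00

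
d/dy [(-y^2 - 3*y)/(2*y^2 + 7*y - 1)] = (-y^2 + 2*y + 3)/(4*y^4 + 28*y^3 + 45*y^2 - 14*y + 1)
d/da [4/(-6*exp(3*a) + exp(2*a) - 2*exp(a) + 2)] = 8*(9*exp(2*a) - exp(a) + 1)*exp(a)/(6*exp(3*a) - exp(2*a) + 2*exp(a) - 2)^2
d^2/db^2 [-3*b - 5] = 0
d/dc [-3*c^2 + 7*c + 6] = 7 - 6*c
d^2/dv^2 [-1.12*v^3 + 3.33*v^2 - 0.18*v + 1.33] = 6.66 - 6.72*v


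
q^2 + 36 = (q - 6*I)*(q + 6*I)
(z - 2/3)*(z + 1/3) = z^2 - z/3 - 2/9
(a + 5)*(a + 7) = a^2 + 12*a + 35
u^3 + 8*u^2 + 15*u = u*(u + 3)*(u + 5)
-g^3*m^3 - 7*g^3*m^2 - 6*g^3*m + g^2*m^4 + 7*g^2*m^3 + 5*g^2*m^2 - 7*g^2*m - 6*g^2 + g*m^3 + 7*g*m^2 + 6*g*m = (-g + m)*(m + 6)*(g*m + 1)*(g*m + g)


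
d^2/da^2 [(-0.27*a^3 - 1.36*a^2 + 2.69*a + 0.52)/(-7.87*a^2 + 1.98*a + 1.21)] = (-283.576576*a^3 - 111.6567*a^2 - 102.706824*a + 2.890932)/(487.443403*a^6 - 367.905186*a^5 - 132.270303*a^4 + 105.367284*a^3 + 20.336349*a^2 - 8.696754*a - 1.771561)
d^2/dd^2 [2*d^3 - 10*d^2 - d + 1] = 12*d - 20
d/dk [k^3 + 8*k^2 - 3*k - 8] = 3*k^2 + 16*k - 3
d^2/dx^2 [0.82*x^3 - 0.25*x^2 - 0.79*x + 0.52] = 4.92*x - 0.5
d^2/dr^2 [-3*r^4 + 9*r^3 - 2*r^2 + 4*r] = -36*r^2 + 54*r - 4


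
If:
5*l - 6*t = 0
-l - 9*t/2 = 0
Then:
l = 0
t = 0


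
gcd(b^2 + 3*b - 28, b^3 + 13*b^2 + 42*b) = b + 7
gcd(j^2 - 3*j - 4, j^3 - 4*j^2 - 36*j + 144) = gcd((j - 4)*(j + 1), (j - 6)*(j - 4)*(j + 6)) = j - 4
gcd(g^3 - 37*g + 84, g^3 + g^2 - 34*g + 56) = g^2 + 3*g - 28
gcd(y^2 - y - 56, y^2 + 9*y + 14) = y + 7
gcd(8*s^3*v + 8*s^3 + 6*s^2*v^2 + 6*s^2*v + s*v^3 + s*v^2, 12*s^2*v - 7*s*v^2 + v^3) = 1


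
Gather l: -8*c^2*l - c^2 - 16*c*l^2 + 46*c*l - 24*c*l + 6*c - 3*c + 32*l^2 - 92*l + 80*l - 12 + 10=-c^2 + 3*c + l^2*(32 - 16*c) + l*(-8*c^2 + 22*c - 12) - 2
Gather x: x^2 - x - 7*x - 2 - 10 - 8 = x^2 - 8*x - 20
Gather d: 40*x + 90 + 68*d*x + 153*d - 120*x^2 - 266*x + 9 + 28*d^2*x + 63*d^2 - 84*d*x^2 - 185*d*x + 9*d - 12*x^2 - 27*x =d^2*(28*x + 63) + d*(-84*x^2 - 117*x + 162) - 132*x^2 - 253*x + 99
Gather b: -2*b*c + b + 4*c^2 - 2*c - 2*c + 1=b*(1 - 2*c) + 4*c^2 - 4*c + 1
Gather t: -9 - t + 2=-t - 7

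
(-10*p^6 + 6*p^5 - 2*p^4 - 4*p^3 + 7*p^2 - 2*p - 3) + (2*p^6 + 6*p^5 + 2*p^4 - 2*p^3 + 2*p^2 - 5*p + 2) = -8*p^6 + 12*p^5 - 6*p^3 + 9*p^2 - 7*p - 1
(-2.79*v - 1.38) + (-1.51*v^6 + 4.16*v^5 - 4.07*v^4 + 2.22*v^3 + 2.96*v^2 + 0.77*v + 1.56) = -1.51*v^6 + 4.16*v^5 - 4.07*v^4 + 2.22*v^3 + 2.96*v^2 - 2.02*v + 0.18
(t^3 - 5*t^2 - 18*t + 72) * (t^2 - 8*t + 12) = t^5 - 13*t^4 + 34*t^3 + 156*t^2 - 792*t + 864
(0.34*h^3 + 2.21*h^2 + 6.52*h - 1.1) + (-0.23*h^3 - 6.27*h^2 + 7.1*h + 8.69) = 0.11*h^3 - 4.06*h^2 + 13.62*h + 7.59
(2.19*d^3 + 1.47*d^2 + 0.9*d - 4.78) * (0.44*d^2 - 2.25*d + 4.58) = 0.9636*d^5 - 4.2807*d^4 + 7.1187*d^3 + 2.6044*d^2 + 14.877*d - 21.8924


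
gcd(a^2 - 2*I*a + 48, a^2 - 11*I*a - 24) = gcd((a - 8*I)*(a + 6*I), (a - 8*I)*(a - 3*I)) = a - 8*I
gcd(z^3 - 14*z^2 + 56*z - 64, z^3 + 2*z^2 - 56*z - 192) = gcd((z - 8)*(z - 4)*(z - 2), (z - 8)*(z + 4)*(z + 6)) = z - 8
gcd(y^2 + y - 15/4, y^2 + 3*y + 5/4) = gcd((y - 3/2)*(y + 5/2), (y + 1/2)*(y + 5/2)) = y + 5/2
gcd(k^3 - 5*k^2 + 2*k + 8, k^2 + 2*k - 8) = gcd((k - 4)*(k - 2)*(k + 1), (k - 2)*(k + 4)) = k - 2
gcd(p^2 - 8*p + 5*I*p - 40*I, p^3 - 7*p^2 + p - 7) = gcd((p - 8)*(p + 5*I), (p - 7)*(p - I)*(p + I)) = 1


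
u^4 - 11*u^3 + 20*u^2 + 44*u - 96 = (u - 8)*(u - 3)*(u - 2)*(u + 2)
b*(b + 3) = b^2 + 3*b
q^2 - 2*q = q*(q - 2)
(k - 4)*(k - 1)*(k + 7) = k^3 + 2*k^2 - 31*k + 28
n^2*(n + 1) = n^3 + n^2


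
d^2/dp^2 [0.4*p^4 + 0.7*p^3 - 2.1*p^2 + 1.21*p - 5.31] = 4.8*p^2 + 4.2*p - 4.2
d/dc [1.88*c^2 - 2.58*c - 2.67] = 3.76*c - 2.58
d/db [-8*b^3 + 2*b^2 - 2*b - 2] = -24*b^2 + 4*b - 2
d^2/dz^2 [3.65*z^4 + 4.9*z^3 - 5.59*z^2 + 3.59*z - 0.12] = 43.8*z^2 + 29.4*z - 11.18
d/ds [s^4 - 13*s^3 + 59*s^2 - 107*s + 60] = 4*s^3 - 39*s^2 + 118*s - 107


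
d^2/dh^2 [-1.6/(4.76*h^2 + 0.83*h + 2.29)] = (72.50432*h^2 + 12.64256*h - 1.6*(9.52*h + 0.83)*(19.04*h + 1.66) + 34.88128)/(4.76*h^2 + 0.83*h + 2.29)^3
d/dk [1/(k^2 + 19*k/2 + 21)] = 2*(-4*k - 19)/(2*k^2 + 19*k + 42)^2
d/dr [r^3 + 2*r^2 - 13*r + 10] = 3*r^2 + 4*r - 13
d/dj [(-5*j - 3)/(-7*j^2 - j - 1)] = (35*j^2 + 5*j - (5*j + 3)*(14*j + 1) + 5)/(7*j^2 + j + 1)^2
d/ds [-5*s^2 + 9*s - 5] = 9 - 10*s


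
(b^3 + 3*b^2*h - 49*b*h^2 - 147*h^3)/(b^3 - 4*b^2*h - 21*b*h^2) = (b + 7*h)/b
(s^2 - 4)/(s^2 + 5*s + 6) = (s - 2)/(s + 3)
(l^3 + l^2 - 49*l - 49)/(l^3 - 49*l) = (l + 1)/l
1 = 1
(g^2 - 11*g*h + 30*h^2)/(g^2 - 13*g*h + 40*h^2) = (g - 6*h)/(g - 8*h)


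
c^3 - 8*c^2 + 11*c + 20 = (c - 5)*(c - 4)*(c + 1)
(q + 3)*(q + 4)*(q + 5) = q^3 + 12*q^2 + 47*q + 60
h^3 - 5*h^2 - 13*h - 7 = (h - 7)*(h + 1)^2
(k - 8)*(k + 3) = k^2 - 5*k - 24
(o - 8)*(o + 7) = o^2 - o - 56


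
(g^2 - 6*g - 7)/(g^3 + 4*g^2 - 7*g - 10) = (g - 7)/(g^2 + 3*g - 10)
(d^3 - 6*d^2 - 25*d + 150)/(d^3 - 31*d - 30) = (d - 5)/(d + 1)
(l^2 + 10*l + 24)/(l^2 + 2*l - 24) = (l + 4)/(l - 4)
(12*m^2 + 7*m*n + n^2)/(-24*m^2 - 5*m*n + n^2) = (-4*m - n)/(8*m - n)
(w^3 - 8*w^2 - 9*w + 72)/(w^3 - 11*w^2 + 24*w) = (w + 3)/w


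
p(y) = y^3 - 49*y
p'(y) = 3*y^2 - 49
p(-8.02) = -122.87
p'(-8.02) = 143.96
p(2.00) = -90.00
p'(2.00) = -37.00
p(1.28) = -60.62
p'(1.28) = -44.08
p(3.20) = -124.03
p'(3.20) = -18.28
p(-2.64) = 110.96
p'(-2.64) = -28.09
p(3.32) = -126.09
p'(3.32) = -15.93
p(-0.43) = 20.99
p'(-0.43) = -48.45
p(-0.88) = 42.44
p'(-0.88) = -46.68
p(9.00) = 288.00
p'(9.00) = 194.00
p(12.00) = 1140.00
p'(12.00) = 383.00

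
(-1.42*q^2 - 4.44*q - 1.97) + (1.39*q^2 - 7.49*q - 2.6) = -0.03*q^2 - 11.93*q - 4.57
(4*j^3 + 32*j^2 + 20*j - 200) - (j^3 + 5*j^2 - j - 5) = 3*j^3 + 27*j^2 + 21*j - 195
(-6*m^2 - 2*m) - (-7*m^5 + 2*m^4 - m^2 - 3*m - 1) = 7*m^5 - 2*m^4 - 5*m^2 + m + 1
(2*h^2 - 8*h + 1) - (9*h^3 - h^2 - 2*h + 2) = -9*h^3 + 3*h^2 - 6*h - 1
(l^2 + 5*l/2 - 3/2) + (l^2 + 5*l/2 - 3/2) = 2*l^2 + 5*l - 3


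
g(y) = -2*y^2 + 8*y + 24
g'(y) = 8 - 4*y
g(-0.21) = 22.23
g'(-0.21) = 8.84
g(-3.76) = -34.36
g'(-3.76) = 23.04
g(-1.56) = 6.65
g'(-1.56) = 14.24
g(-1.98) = 0.32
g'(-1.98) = 15.92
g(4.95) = 14.60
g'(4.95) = -11.80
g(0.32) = 26.36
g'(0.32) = 6.72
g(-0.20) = 22.32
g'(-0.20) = 8.80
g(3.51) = 27.44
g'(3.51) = -6.04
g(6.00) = 0.00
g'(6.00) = -16.00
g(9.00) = -66.00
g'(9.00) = -28.00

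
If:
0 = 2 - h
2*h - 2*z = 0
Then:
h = 2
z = 2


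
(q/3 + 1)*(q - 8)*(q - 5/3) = q^3/3 - 20*q^2/9 - 47*q/9 + 40/3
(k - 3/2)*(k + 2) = k^2 + k/2 - 3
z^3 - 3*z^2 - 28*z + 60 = (z - 6)*(z - 2)*(z + 5)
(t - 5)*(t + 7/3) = t^2 - 8*t/3 - 35/3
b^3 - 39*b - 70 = (b - 7)*(b + 2)*(b + 5)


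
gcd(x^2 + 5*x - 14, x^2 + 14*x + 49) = x + 7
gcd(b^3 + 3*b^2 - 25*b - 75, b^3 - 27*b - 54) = b + 3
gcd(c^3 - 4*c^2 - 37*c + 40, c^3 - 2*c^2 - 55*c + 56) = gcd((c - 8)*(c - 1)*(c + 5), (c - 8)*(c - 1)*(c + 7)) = c^2 - 9*c + 8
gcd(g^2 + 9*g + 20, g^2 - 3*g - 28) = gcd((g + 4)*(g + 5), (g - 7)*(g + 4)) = g + 4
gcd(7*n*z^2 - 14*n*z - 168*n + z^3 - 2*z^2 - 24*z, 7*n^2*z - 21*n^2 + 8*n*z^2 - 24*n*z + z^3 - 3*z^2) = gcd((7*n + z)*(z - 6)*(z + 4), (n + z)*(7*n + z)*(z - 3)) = 7*n + z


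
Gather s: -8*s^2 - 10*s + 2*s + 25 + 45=-8*s^2 - 8*s + 70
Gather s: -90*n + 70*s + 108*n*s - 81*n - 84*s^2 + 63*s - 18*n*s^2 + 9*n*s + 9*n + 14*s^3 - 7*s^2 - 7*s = -162*n + 14*s^3 + s^2*(-18*n - 91) + s*(117*n + 126)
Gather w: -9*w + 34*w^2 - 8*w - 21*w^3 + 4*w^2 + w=-21*w^3 + 38*w^2 - 16*w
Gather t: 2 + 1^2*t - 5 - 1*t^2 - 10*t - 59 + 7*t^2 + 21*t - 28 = 6*t^2 + 12*t - 90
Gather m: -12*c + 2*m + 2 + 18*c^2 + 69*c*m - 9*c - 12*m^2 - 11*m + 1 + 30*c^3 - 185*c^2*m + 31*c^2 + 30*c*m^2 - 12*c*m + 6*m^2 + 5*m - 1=30*c^3 + 49*c^2 - 21*c + m^2*(30*c - 6) + m*(-185*c^2 + 57*c - 4) + 2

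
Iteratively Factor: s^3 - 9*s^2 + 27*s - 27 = (s - 3)*(s^2 - 6*s + 9) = (s - 3)^2*(s - 3)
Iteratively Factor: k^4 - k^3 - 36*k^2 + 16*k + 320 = (k - 4)*(k^3 + 3*k^2 - 24*k - 80) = (k - 5)*(k - 4)*(k^2 + 8*k + 16) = (k - 5)*(k - 4)*(k + 4)*(k + 4)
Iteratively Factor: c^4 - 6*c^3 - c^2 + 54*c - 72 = (c + 3)*(c^3 - 9*c^2 + 26*c - 24) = (c - 2)*(c + 3)*(c^2 - 7*c + 12) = (c - 4)*(c - 2)*(c + 3)*(c - 3)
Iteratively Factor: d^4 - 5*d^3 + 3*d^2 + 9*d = (d + 1)*(d^3 - 6*d^2 + 9*d) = (d - 3)*(d + 1)*(d^2 - 3*d) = d*(d - 3)*(d + 1)*(d - 3)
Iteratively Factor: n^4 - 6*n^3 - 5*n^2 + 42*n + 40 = (n + 1)*(n^3 - 7*n^2 + 2*n + 40) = (n - 5)*(n + 1)*(n^2 - 2*n - 8) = (n - 5)*(n + 1)*(n + 2)*(n - 4)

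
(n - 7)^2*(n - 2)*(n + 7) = n^4 - 9*n^3 - 35*n^2 + 441*n - 686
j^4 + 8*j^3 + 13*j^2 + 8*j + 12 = (j + 2)*(j + 6)*(j - I)*(j + I)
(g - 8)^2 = g^2 - 16*g + 64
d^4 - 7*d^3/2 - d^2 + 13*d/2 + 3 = (d - 3)*(d - 2)*(d + 1/2)*(d + 1)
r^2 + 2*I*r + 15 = (r - 3*I)*(r + 5*I)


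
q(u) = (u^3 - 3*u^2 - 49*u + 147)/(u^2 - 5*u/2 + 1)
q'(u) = (5/2 - 2*u)*(u^3 - 3*u^2 - 49*u + 147)/(u^2 - 5*u/2 + 1)^2 + (3*u^2 - 6*u - 49)/(u^2 - 5*u/2 + 1) = 2*(2*u^4 - 10*u^3 + 119*u^2 - 600*u + 637)/(4*u^4 - 20*u^3 + 33*u^2 - 20*u + 4)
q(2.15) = 152.41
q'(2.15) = -1302.49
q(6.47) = -0.93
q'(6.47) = 1.78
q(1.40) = -139.38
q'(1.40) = 17.98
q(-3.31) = 11.87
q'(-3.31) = 5.53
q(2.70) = 8.13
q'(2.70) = -43.44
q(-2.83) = 14.86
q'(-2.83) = 7.04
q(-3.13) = 12.90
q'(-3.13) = 6.03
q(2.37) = 39.50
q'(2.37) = -194.90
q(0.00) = 147.00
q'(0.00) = 318.50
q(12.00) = 7.43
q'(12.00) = 1.31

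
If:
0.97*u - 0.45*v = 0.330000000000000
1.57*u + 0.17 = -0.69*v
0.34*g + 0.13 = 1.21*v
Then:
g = -2.15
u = 0.11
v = -0.50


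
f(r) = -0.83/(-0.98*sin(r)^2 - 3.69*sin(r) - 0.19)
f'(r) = -0.83*(1.96*sin(r)*cos(r) + 3.69*cos(r))/(-0.98*sin(r)^2 - 3.69*sin(r) - 0.19)^2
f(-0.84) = -0.41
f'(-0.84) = -0.30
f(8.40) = 0.20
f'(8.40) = 0.14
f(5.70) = -0.54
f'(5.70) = -0.76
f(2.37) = 0.26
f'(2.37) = 0.29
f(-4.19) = 0.20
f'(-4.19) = 0.13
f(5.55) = -0.45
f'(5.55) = -0.43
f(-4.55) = 0.17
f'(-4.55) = 0.03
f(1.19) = 0.19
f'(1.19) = -0.09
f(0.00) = 4.37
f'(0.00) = -84.84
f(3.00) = 1.14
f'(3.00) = 6.11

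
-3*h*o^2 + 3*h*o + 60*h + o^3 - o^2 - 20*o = (-3*h + o)*(o - 5)*(o + 4)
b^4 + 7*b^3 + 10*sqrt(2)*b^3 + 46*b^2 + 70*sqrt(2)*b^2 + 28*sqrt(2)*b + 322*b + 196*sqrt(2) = (b + 7)*(b + sqrt(2))*(b + 2*sqrt(2))*(b + 7*sqrt(2))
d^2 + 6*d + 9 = (d + 3)^2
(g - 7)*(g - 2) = g^2 - 9*g + 14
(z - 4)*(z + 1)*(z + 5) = z^3 + 2*z^2 - 19*z - 20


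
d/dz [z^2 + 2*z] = 2*z + 2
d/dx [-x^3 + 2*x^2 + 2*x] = -3*x^2 + 4*x + 2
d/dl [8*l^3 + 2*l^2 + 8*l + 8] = 24*l^2 + 4*l + 8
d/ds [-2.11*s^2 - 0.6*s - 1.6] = -4.22*s - 0.6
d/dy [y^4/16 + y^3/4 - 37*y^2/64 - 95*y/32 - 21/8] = y^3/4 + 3*y^2/4 - 37*y/32 - 95/32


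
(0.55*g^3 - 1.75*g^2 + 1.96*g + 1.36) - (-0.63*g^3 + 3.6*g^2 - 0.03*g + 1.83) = 1.18*g^3 - 5.35*g^2 + 1.99*g - 0.47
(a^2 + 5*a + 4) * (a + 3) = a^3 + 8*a^2 + 19*a + 12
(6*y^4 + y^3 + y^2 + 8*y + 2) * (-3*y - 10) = -18*y^5 - 63*y^4 - 13*y^3 - 34*y^2 - 86*y - 20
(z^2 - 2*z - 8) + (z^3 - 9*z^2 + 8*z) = z^3 - 8*z^2 + 6*z - 8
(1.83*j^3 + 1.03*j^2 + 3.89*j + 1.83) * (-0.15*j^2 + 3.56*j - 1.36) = -0.2745*j^5 + 6.3603*j^4 + 0.5945*j^3 + 12.1731*j^2 + 1.2244*j - 2.4888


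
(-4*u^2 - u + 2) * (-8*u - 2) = 32*u^3 + 16*u^2 - 14*u - 4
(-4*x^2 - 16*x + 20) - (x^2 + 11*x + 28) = -5*x^2 - 27*x - 8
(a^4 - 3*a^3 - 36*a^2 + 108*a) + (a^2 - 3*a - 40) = a^4 - 3*a^3 - 35*a^2 + 105*a - 40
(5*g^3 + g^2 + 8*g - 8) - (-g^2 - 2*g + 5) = 5*g^3 + 2*g^2 + 10*g - 13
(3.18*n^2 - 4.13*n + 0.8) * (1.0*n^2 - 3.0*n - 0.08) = 3.18*n^4 - 13.67*n^3 + 12.9356*n^2 - 2.0696*n - 0.064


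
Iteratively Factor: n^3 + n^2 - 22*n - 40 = (n + 4)*(n^2 - 3*n - 10) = (n + 2)*(n + 4)*(n - 5)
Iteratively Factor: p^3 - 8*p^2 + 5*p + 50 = (p + 2)*(p^2 - 10*p + 25) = (p - 5)*(p + 2)*(p - 5)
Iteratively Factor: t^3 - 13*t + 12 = (t - 3)*(t^2 + 3*t - 4) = (t - 3)*(t - 1)*(t + 4)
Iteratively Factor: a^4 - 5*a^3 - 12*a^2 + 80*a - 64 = (a - 1)*(a^3 - 4*a^2 - 16*a + 64) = (a - 4)*(a - 1)*(a^2 - 16) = (a - 4)^2*(a - 1)*(a + 4)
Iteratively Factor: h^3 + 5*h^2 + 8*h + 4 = (h + 1)*(h^2 + 4*h + 4) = (h + 1)*(h + 2)*(h + 2)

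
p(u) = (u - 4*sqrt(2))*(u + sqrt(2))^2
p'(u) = (u - 4*sqrt(2))*(2*u + 2*sqrt(2)) + (u + sqrt(2))^2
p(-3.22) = -28.95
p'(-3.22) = 35.32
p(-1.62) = -0.31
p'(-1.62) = 3.04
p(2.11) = -44.05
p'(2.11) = -12.58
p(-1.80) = -1.11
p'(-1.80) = 5.90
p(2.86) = -51.10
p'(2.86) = -5.64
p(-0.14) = -9.41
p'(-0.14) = -13.15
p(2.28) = -46.08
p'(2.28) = -11.30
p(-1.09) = -0.71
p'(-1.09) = -4.27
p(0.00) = -11.31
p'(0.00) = -14.00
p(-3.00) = -21.77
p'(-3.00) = 29.97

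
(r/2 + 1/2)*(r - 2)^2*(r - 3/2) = r^4/2 - 9*r^3/4 + 9*r^2/4 + 2*r - 3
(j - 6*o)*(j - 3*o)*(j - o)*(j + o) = j^4 - 9*j^3*o + 17*j^2*o^2 + 9*j*o^3 - 18*o^4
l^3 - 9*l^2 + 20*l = l*(l - 5)*(l - 4)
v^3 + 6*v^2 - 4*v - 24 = (v - 2)*(v + 2)*(v + 6)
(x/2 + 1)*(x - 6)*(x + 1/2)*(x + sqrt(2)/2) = x^4/2 - 7*x^3/4 + sqrt(2)*x^3/4 - 7*x^2 - 7*sqrt(2)*x^2/8 - 7*sqrt(2)*x/2 - 3*x - 3*sqrt(2)/2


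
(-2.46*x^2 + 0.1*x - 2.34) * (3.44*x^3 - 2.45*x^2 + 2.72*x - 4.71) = -8.4624*x^5 + 6.371*x^4 - 14.9858*x^3 + 17.5916*x^2 - 6.8358*x + 11.0214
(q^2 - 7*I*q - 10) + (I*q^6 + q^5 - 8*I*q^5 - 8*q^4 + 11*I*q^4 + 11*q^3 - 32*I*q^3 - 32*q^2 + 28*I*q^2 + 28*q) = I*q^6 + q^5 - 8*I*q^5 - 8*q^4 + 11*I*q^4 + 11*q^3 - 32*I*q^3 - 31*q^2 + 28*I*q^2 + 28*q - 7*I*q - 10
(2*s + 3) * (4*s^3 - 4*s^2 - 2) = 8*s^4 + 4*s^3 - 12*s^2 - 4*s - 6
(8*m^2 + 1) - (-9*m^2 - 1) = 17*m^2 + 2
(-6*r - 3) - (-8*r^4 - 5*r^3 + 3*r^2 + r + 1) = 8*r^4 + 5*r^3 - 3*r^2 - 7*r - 4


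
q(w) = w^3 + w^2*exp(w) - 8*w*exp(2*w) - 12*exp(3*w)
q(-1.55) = -2.77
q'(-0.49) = -8.07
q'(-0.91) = 0.80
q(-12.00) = -1728.00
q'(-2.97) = 26.71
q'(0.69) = -355.85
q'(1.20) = -1600.30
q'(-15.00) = 675.00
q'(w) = w^2*exp(w) + 3*w^2 - 16*w*exp(2*w) + 2*w*exp(w) - 36*exp(3*w) - 8*exp(2*w)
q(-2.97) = -25.68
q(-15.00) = -3375.00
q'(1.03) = -971.32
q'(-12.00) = 432.00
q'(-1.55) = 7.47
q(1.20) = -538.49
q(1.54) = -1471.28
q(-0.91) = -0.02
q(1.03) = -324.31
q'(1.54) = -4331.44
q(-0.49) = -1.26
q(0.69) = -115.76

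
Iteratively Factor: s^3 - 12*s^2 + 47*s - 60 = (s - 3)*(s^2 - 9*s + 20) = (s - 4)*(s - 3)*(s - 5)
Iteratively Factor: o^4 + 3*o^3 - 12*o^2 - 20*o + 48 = (o + 4)*(o^3 - o^2 - 8*o + 12) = (o - 2)*(o + 4)*(o^2 + o - 6) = (o - 2)*(o + 3)*(o + 4)*(o - 2)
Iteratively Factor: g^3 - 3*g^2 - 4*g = (g + 1)*(g^2 - 4*g) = (g - 4)*(g + 1)*(g)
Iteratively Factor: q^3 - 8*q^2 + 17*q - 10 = (q - 2)*(q^2 - 6*q + 5) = (q - 5)*(q - 2)*(q - 1)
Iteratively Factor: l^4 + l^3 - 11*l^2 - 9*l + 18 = (l + 2)*(l^3 - l^2 - 9*l + 9) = (l + 2)*(l + 3)*(l^2 - 4*l + 3) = (l - 1)*(l + 2)*(l + 3)*(l - 3)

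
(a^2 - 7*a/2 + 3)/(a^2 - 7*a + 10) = (a - 3/2)/(a - 5)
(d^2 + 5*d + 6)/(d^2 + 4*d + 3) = (d + 2)/(d + 1)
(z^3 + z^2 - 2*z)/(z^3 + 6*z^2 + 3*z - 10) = z/(z + 5)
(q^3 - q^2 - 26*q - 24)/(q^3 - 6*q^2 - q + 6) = (q + 4)/(q - 1)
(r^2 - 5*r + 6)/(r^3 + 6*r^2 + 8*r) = (r^2 - 5*r + 6)/(r*(r^2 + 6*r + 8))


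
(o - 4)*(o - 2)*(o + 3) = o^3 - 3*o^2 - 10*o + 24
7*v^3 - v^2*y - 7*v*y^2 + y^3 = (-7*v + y)*(-v + y)*(v + y)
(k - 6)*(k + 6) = k^2 - 36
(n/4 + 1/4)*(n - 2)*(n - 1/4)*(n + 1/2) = n^4/4 - 3*n^3/16 - 19*n^2/32 - 3*n/32 + 1/16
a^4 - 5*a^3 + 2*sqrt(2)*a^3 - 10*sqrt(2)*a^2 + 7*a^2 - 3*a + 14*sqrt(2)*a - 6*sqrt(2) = (a - 3)*(a - 1)^2*(a + 2*sqrt(2))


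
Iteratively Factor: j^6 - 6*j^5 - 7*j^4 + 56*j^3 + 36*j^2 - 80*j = (j + 2)*(j^5 - 8*j^4 + 9*j^3 + 38*j^2 - 40*j) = (j - 1)*(j + 2)*(j^4 - 7*j^3 + 2*j^2 + 40*j) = (j - 4)*(j - 1)*(j + 2)*(j^3 - 3*j^2 - 10*j) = (j - 5)*(j - 4)*(j - 1)*(j + 2)*(j^2 + 2*j) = (j - 5)*(j - 4)*(j - 1)*(j + 2)^2*(j)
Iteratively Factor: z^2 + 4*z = (z)*(z + 4)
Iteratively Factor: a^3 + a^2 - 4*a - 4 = (a + 2)*(a^2 - a - 2) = (a + 1)*(a + 2)*(a - 2)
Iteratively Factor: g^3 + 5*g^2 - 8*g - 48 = (g + 4)*(g^2 + g - 12) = (g - 3)*(g + 4)*(g + 4)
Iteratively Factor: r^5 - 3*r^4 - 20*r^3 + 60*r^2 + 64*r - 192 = (r - 4)*(r^4 + r^3 - 16*r^2 - 4*r + 48) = (r - 4)*(r - 3)*(r^3 + 4*r^2 - 4*r - 16) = (r - 4)*(r - 3)*(r + 2)*(r^2 + 2*r - 8) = (r - 4)*(r - 3)*(r + 2)*(r + 4)*(r - 2)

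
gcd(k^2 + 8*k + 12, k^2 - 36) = k + 6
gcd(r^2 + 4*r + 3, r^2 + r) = r + 1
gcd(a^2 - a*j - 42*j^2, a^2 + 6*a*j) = a + 6*j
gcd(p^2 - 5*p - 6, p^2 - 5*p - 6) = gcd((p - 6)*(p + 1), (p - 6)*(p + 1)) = p^2 - 5*p - 6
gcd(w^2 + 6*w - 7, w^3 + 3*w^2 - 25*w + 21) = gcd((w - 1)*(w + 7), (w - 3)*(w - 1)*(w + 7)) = w^2 + 6*w - 7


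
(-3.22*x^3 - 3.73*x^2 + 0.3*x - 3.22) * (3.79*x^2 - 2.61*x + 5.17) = -12.2038*x^5 - 5.7325*x^4 - 5.7751*x^3 - 32.2709*x^2 + 9.9552*x - 16.6474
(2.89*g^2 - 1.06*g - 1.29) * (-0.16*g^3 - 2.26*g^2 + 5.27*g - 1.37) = -0.4624*g^5 - 6.3618*g^4 + 17.8323*g^3 - 6.6301*g^2 - 5.3461*g + 1.7673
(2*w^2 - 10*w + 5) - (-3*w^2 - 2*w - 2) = 5*w^2 - 8*w + 7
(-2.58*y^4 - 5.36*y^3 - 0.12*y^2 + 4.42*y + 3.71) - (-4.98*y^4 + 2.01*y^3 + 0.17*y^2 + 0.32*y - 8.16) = 2.4*y^4 - 7.37*y^3 - 0.29*y^2 + 4.1*y + 11.87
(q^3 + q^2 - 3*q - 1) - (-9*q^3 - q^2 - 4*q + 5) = 10*q^3 + 2*q^2 + q - 6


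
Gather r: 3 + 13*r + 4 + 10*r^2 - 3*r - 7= 10*r^2 + 10*r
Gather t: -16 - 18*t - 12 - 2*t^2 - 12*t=-2*t^2 - 30*t - 28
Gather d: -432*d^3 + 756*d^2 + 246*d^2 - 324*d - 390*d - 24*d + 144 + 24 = -432*d^3 + 1002*d^2 - 738*d + 168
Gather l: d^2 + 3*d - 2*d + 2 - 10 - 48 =d^2 + d - 56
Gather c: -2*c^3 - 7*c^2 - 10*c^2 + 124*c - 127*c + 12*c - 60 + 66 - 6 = -2*c^3 - 17*c^2 + 9*c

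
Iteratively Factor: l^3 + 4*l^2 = (l)*(l^2 + 4*l) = l*(l + 4)*(l)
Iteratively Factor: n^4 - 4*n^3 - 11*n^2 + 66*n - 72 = (n - 2)*(n^3 - 2*n^2 - 15*n + 36) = (n - 3)*(n - 2)*(n^2 + n - 12) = (n - 3)*(n - 2)*(n + 4)*(n - 3)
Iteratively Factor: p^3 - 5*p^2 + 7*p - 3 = (p - 1)*(p^2 - 4*p + 3) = (p - 1)^2*(p - 3)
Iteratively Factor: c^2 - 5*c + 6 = (c - 3)*(c - 2)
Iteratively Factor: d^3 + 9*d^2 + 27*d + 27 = (d + 3)*(d^2 + 6*d + 9) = (d + 3)^2*(d + 3)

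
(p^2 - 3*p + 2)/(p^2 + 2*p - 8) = (p - 1)/(p + 4)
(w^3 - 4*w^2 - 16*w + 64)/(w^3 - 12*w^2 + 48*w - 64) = (w + 4)/(w - 4)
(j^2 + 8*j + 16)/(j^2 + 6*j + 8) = (j + 4)/(j + 2)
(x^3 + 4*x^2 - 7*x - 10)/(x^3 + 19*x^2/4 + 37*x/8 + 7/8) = 8*(x^2 + 3*x - 10)/(8*x^2 + 30*x + 7)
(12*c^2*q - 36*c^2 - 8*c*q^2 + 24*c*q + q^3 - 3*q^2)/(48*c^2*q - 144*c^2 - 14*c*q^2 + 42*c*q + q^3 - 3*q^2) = (-2*c + q)/(-8*c + q)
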